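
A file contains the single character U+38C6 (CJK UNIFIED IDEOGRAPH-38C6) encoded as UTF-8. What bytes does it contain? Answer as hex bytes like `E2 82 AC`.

E3 A3 86

U+38C6 = 0x38C6 = 14534 decimal. In range U+0800–U+FFFF → 3-byte form: 1110xxxx 10xxxxxx 10xxxxxx.
Binary (16 bits): 0011100011000110.
Split 4+6+6: 0011 | 100011 | 000110.
Byte 1: 11100011 = 0xE3.
Byte 2: 10100011 = 0xA3.
Byte 3: 10000110 = 0x86.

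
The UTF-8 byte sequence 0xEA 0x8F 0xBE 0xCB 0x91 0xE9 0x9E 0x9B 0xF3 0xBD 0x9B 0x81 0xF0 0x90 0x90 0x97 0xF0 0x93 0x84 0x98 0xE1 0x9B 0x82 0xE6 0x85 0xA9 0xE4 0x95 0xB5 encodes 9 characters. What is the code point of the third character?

Offset 0: leading byte 0xEA = 11101010 → 3-byte char #1 = EA 8F BE.
Offset 3: leading byte 0xCB = 11001011 → 2-byte char #2 = CB 91.
Offset 5: leading byte 0xE9 = 11101001 → 3-byte char #3 = E9 9E 9B.
Leading byte 0xE9 = 11101001 matches 1110xxxx → 3-byte sequence.
Byte 1: 0xE9 = 11101001, payload 1001 (4 bits).
Byte 2: 0x9E = 10011110 (10xxxxxx ✓), payload 011110.
Byte 3: 0x9B = 10011011 (10xxxxxx ✓), payload 011011.
Concatenate: 1001011110011011 = 0x979B (16 bits → U+979B).

U+979B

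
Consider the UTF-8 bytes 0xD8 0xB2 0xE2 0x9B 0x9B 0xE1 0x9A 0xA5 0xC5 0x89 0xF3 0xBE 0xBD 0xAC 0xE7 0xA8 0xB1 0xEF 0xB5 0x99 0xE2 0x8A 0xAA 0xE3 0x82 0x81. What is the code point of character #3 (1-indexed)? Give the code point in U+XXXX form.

Offset 0: leading byte 0xD8 = 11011000 → 2-byte char #1 = D8 B2.
Offset 2: leading byte 0xE2 = 11100010 → 3-byte char #2 = E2 9B 9B.
Offset 5: leading byte 0xE1 = 11100001 → 3-byte char #3 = E1 9A A5.
Leading byte 0xE1 = 11100001 matches 1110xxxx → 3-byte sequence.
Byte 1: 0xE1 = 11100001, payload 0001 (4 bits).
Byte 2: 0x9A = 10011010 (10xxxxxx ✓), payload 011010.
Byte 3: 0xA5 = 10100101 (10xxxxxx ✓), payload 100101.
Concatenate: 0001011010100101 = 0x16A5 (16 bits → U+16A5).

U+16A5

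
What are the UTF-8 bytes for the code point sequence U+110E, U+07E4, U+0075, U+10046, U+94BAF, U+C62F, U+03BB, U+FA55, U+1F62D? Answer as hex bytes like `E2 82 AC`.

E1 84 8E DF A4 75 F0 90 81 86 F2 94 AE AF EC 98 AF CE BB EF A9 95 F0 9F 98 AD

U+110E: 3-byte form → E1 84 8E.
U+07E4: 2-byte form → DF A4.
U+0075: 1-byte form → 75.
U+10046: 4-byte form → F0 90 81 86.
U+94BAF: 4-byte form → F2 94 AE AF.
U+C62F: 3-byte form → EC 98 AF.
U+03BB: 2-byte form → CE BB.
U+FA55: 3-byte form → EF A9 95.
U+1F62D: 4-byte form → F0 9F 98 AD.
Concatenated (26 bytes): E1 84 8E DF A4 75 F0 90 81 86 F2 94 AE AF EC 98 AF CE BB EF A9 95 F0 9F 98 AD.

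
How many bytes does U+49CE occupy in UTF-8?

3

U+49CE = 0x49CE. UTF-8 uses 1 byte below 0x80, 2 below 0x800, 3 below 0x10000, 4 up to 0x10FFFF. 0x49CE is in U+0800–U+FFFF → 3 bytes.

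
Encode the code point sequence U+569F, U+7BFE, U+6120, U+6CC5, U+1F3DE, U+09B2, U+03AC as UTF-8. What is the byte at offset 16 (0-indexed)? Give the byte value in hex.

U+569F → 3-byte form E5 9A 9F at offsets 0–2.
U+7BFE → 3-byte form E7 AF BE at offsets 3–5.
U+6120 → 3-byte form E6 84 A0 at offsets 6–8.
U+6CC5 → 3-byte form E6 B3 85 at offsets 9–11.
U+1F3DE → 4-byte form F0 9F 8F 9E at offsets 12–15.
U+09B2 → 3-byte form E0 A6 B2 at offsets 16–18.
Offset 16 falls in char 6's range; it's byte 1 of E0 A6 B2 = 0xE0.

0xE0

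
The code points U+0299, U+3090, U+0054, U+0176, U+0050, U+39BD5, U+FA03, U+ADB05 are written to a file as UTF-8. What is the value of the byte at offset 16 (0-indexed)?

U+0299 → 2-byte form CA 99 at offsets 0–1.
U+3090 → 3-byte form E3 82 90 at offsets 2–4.
U+0054 → 1-byte form 54 at offsets 5–5.
U+0176 → 2-byte form C5 B6 at offsets 6–7.
U+0050 → 1-byte form 50 at offsets 8–8.
U+39BD5 → 4-byte form F0 B9 AF 95 at offsets 9–12.
U+FA03 → 3-byte form EF A8 83 at offsets 13–15.
U+ADB05 → 4-byte form F2 AD AC 85 at offsets 16–19.
Offset 16 falls in char 8's range; it's byte 1 of F2 AD AC 85 = 0xF2.

0xF2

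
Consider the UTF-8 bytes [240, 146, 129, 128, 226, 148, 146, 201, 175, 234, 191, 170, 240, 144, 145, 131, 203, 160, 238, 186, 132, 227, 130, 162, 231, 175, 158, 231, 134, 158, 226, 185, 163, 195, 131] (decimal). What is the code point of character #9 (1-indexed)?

Offset 0: leading byte 0xF0 = 11110000 → 4-byte char #1 = F0 92 81 80.
Offset 4: leading byte 0xE2 = 11100010 → 3-byte char #2 = E2 94 92.
Offset 7: leading byte 0xC9 = 11001001 → 2-byte char #3 = C9 AF.
Offset 9: leading byte 0xEA = 11101010 → 3-byte char #4 = EA BF AA.
Offset 12: leading byte 0xF0 = 11110000 → 4-byte char #5 = F0 90 91 83.
Offset 16: leading byte 0xCB = 11001011 → 2-byte char #6 = CB A0.
Offset 18: leading byte 0xEE = 11101110 → 3-byte char #7 = EE BA 84.
Offset 21: leading byte 0xE3 = 11100011 → 3-byte char #8 = E3 82 A2.
Offset 24: leading byte 0xE7 = 11100111 → 3-byte char #9 = E7 AF 9E.
Leading byte 0xE7 = 11100111 matches 1110xxxx → 3-byte sequence.
Byte 1: 0xE7 = 11100111, payload 0111 (4 bits).
Byte 2: 0xAF = 10101111 (10xxxxxx ✓), payload 101111.
Byte 3: 0x9E = 10011110 (10xxxxxx ✓), payload 011110.
Concatenate: 0111101111011110 = 0x7BDE (16 bits → U+7BDE).

U+7BDE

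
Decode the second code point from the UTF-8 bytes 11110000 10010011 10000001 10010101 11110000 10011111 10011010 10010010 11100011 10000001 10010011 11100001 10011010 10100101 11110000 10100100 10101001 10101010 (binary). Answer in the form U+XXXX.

Offset 0: leading byte 0xF0 = 11110000 → 4-byte char #1 = F0 93 81 95.
Offset 4: leading byte 0xF0 = 11110000 → 4-byte char #2 = F0 9F 9A 92.
Leading byte 0xF0 = 11110000 matches 11110xxx → 4-byte sequence.
Byte 1: 0xF0 = 11110000, payload 000 (3 bits).
Byte 2: 0x9F = 10011111 (10xxxxxx ✓), payload 011111.
Byte 3: 0x9A = 10011010 (10xxxxxx ✓), payload 011010.
Byte 4: 0x92 = 10010010 (10xxxxxx ✓), payload 010010.
Concatenate: 000011111011010010010 = 0x1F692 (21 bits → U+1F692).

U+1F692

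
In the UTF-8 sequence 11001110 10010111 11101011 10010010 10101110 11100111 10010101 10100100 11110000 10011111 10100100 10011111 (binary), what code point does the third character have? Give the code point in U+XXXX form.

U+7564

Offset 0: leading byte 0xCE = 11001110 → 2-byte char #1 = CE 97.
Offset 2: leading byte 0xEB = 11101011 → 3-byte char #2 = EB 92 AE.
Offset 5: leading byte 0xE7 = 11100111 → 3-byte char #3 = E7 95 A4.
Leading byte 0xE7 = 11100111 matches 1110xxxx → 3-byte sequence.
Byte 1: 0xE7 = 11100111, payload 0111 (4 bits).
Byte 2: 0x95 = 10010101 (10xxxxxx ✓), payload 010101.
Byte 3: 0xA4 = 10100100 (10xxxxxx ✓), payload 100100.
Concatenate: 0111010101100100 = 0x7564 (16 bits → U+7564).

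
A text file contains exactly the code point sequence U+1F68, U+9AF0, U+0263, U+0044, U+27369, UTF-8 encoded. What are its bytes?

U+1F68: 3-byte form → E1 BD A8.
U+9AF0: 3-byte form → E9 AB B0.
U+0263: 2-byte form → C9 A3.
U+0044: 1-byte form → 44.
U+27369: 4-byte form → F0 A7 8D A9.
Concatenated (13 bytes): E1 BD A8 E9 AB B0 C9 A3 44 F0 A7 8D A9.

E1 BD A8 E9 AB B0 C9 A3 44 F0 A7 8D A9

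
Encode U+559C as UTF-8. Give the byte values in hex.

U+559C = 0x559C = 21916 decimal. In range U+0800–U+FFFF → 3-byte form: 1110xxxx 10xxxxxx 10xxxxxx.
Binary (16 bits): 0101010110011100.
Split 4+6+6: 0101 | 010110 | 011100.
Byte 1: 11100101 = 0xE5.
Byte 2: 10010110 = 0x96.
Byte 3: 10011100 = 0x9C.

E5 96 9C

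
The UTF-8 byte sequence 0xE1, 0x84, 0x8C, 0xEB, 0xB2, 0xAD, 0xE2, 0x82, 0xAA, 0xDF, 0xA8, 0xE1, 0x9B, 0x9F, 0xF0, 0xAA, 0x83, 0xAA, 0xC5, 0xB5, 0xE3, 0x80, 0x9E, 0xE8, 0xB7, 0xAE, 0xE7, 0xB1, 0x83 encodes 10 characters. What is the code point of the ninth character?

Offset 0: leading byte 0xE1 = 11100001 → 3-byte char #1 = E1 84 8C.
Offset 3: leading byte 0xEB = 11101011 → 3-byte char #2 = EB B2 AD.
Offset 6: leading byte 0xE2 = 11100010 → 3-byte char #3 = E2 82 AA.
Offset 9: leading byte 0xDF = 11011111 → 2-byte char #4 = DF A8.
Offset 11: leading byte 0xE1 = 11100001 → 3-byte char #5 = E1 9B 9F.
Offset 14: leading byte 0xF0 = 11110000 → 4-byte char #6 = F0 AA 83 AA.
Offset 18: leading byte 0xC5 = 11000101 → 2-byte char #7 = C5 B5.
Offset 20: leading byte 0xE3 = 11100011 → 3-byte char #8 = E3 80 9E.
Offset 23: leading byte 0xE8 = 11101000 → 3-byte char #9 = E8 B7 AE.
Leading byte 0xE8 = 11101000 matches 1110xxxx → 3-byte sequence.
Byte 1: 0xE8 = 11101000, payload 1000 (4 bits).
Byte 2: 0xB7 = 10110111 (10xxxxxx ✓), payload 110111.
Byte 3: 0xAE = 10101110 (10xxxxxx ✓), payload 101110.
Concatenate: 1000110111101110 = 0x8DEE (16 bits → U+8DEE).

U+8DEE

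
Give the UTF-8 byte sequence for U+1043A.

F0 90 90 BA

U+1043A = 0x1043A = 66618 decimal. In range U+10000–U+10FFFF → 4-byte form: 11110xxx 10xxxxxx 10xxxxxx 10xxxxxx.
Binary (21 bits): 000010000010000111010.
Split 3+6+6+6: 000 | 010000 | 010000 | 111010.
Byte 1: 11110000 = 0xF0.
Byte 2: 10010000 = 0x90.
Byte 3: 10010000 = 0x90.
Byte 4: 10111010 = 0xBA.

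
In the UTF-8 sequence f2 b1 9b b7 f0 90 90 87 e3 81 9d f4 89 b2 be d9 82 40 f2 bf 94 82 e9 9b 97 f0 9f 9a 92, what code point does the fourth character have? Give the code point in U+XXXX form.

Offset 0: leading byte 0xF2 = 11110010 → 4-byte char #1 = F2 B1 9B B7.
Offset 4: leading byte 0xF0 = 11110000 → 4-byte char #2 = F0 90 90 87.
Offset 8: leading byte 0xE3 = 11100011 → 3-byte char #3 = E3 81 9D.
Offset 11: leading byte 0xF4 = 11110100 → 4-byte char #4 = F4 89 B2 BE.
Leading byte 0xF4 = 11110100 matches 11110xxx → 4-byte sequence.
Byte 1: 0xF4 = 11110100, payload 100 (3 bits).
Byte 2: 0x89 = 10001001 (10xxxxxx ✓), payload 001001.
Byte 3: 0xB2 = 10110010 (10xxxxxx ✓), payload 110010.
Byte 4: 0xBE = 10111110 (10xxxxxx ✓), payload 111110.
Concatenate: 100001001110010111110 = 0x109CBE (21 bits → U+109CBE).

U+109CBE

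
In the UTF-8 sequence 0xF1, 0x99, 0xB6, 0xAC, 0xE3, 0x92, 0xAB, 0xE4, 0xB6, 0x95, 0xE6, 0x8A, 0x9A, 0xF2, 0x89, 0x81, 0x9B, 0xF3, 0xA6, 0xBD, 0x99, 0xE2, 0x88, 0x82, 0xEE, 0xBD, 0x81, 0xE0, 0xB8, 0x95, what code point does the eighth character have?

Offset 0: leading byte 0xF1 = 11110001 → 4-byte char #1 = F1 99 B6 AC.
Offset 4: leading byte 0xE3 = 11100011 → 3-byte char #2 = E3 92 AB.
Offset 7: leading byte 0xE4 = 11100100 → 3-byte char #3 = E4 B6 95.
Offset 10: leading byte 0xE6 = 11100110 → 3-byte char #4 = E6 8A 9A.
Offset 13: leading byte 0xF2 = 11110010 → 4-byte char #5 = F2 89 81 9B.
Offset 17: leading byte 0xF3 = 11110011 → 4-byte char #6 = F3 A6 BD 99.
Offset 21: leading byte 0xE2 = 11100010 → 3-byte char #7 = E2 88 82.
Offset 24: leading byte 0xEE = 11101110 → 3-byte char #8 = EE BD 81.
Leading byte 0xEE = 11101110 matches 1110xxxx → 3-byte sequence.
Byte 1: 0xEE = 11101110, payload 1110 (4 bits).
Byte 2: 0xBD = 10111101 (10xxxxxx ✓), payload 111101.
Byte 3: 0x81 = 10000001 (10xxxxxx ✓), payload 000001.
Concatenate: 1110111101000001 = 0xEF41 (16 bits → U+EF41).

U+EF41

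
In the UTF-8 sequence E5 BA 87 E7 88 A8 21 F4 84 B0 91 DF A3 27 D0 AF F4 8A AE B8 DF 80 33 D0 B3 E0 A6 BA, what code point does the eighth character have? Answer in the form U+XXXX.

U+10ABB8

Offset 0: leading byte 0xE5 = 11100101 → 3-byte char #1 = E5 BA 87.
Offset 3: leading byte 0xE7 = 11100111 → 3-byte char #2 = E7 88 A8.
Offset 6: leading byte 0x21 = 00100001 → 1-byte char #3 = 21.
Offset 7: leading byte 0xF4 = 11110100 → 4-byte char #4 = F4 84 B0 91.
Offset 11: leading byte 0xDF = 11011111 → 2-byte char #5 = DF A3.
Offset 13: leading byte 0x27 = 00100111 → 1-byte char #6 = 27.
Offset 14: leading byte 0xD0 = 11010000 → 2-byte char #7 = D0 AF.
Offset 16: leading byte 0xF4 = 11110100 → 4-byte char #8 = F4 8A AE B8.
Leading byte 0xF4 = 11110100 matches 11110xxx → 4-byte sequence.
Byte 1: 0xF4 = 11110100, payload 100 (3 bits).
Byte 2: 0x8A = 10001010 (10xxxxxx ✓), payload 001010.
Byte 3: 0xAE = 10101110 (10xxxxxx ✓), payload 101110.
Byte 4: 0xB8 = 10111000 (10xxxxxx ✓), payload 111000.
Concatenate: 100001010101110111000 = 0x10ABB8 (21 bits → U+10ABB8).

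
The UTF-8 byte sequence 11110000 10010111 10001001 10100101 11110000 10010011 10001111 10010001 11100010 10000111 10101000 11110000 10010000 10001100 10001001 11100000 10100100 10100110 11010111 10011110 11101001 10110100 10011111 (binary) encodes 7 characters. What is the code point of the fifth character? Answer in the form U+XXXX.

Offset 0: leading byte 0xF0 = 11110000 → 4-byte char #1 = F0 97 89 A5.
Offset 4: leading byte 0xF0 = 11110000 → 4-byte char #2 = F0 93 8F 91.
Offset 8: leading byte 0xE2 = 11100010 → 3-byte char #3 = E2 87 A8.
Offset 11: leading byte 0xF0 = 11110000 → 4-byte char #4 = F0 90 8C 89.
Offset 15: leading byte 0xE0 = 11100000 → 3-byte char #5 = E0 A4 A6.
Leading byte 0xE0 = 11100000 matches 1110xxxx → 3-byte sequence.
Byte 1: 0xE0 = 11100000, payload 0000 (4 bits).
Byte 2: 0xA4 = 10100100 (10xxxxxx ✓), payload 100100.
Byte 3: 0xA6 = 10100110 (10xxxxxx ✓), payload 100110.
Concatenate: 0000100100100110 = 0x926 (16 bits → U+0926).

U+0926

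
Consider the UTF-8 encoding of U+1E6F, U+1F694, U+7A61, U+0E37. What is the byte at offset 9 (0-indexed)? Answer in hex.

U+1E6F → 3-byte form E1 B9 AF at offsets 0–2.
U+1F694 → 4-byte form F0 9F 9A 94 at offsets 3–6.
U+7A61 → 3-byte form E7 A9 A1 at offsets 7–9.
Offset 9 falls in char 3's range; it's byte 3 of E7 A9 A1 = 0xA1.

0xA1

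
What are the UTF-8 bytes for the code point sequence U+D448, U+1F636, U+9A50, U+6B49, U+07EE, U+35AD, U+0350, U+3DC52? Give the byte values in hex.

U+D448: 3-byte form → ED 91 88.
U+1F636: 4-byte form → F0 9F 98 B6.
U+9A50: 3-byte form → E9 A9 90.
U+6B49: 3-byte form → E6 AD 89.
U+07EE: 2-byte form → DF AE.
U+35AD: 3-byte form → E3 96 AD.
U+0350: 2-byte form → CD 90.
U+3DC52: 4-byte form → F0 BD B1 92.
Concatenated (24 bytes): ED 91 88 F0 9F 98 B6 E9 A9 90 E6 AD 89 DF AE E3 96 AD CD 90 F0 BD B1 92.

ED 91 88 F0 9F 98 B6 E9 A9 90 E6 AD 89 DF AE E3 96 AD CD 90 F0 BD B1 92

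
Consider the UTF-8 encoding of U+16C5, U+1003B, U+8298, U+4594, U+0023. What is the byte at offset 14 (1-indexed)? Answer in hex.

0x23

1-indexed offset 14 is 0-indexed offset 13.
U+16C5 → 3-byte form E1 9B 85 at offsets 0–2.
U+1003B → 4-byte form F0 90 80 BB at offsets 3–6.
U+8298 → 3-byte form E8 8A 98 at offsets 7–9.
U+4594 → 3-byte form E4 96 94 at offsets 10–12.
U+0023 → 1-byte form 23 at offsets 13–13.
Offset 13 falls in char 5's range; it's byte 1 of 23 = 0x23.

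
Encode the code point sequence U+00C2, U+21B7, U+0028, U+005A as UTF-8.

C3 82 E2 86 B7 28 5A

U+00C2: 2-byte form → C3 82.
U+21B7: 3-byte form → E2 86 B7.
U+0028: 1-byte form → 28.
U+005A: 1-byte form → 5A.
Concatenated (7 bytes): C3 82 E2 86 B7 28 5A.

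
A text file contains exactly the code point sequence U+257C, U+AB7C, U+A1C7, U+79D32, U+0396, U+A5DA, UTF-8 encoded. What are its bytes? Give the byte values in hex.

U+257C: 3-byte form → E2 95 BC.
U+AB7C: 3-byte form → EA AD BC.
U+A1C7: 3-byte form → EA 87 87.
U+79D32: 4-byte form → F1 B9 B4 B2.
U+0396: 2-byte form → CE 96.
U+A5DA: 3-byte form → EA 97 9A.
Concatenated (18 bytes): E2 95 BC EA AD BC EA 87 87 F1 B9 B4 B2 CE 96 EA 97 9A.

E2 95 BC EA AD BC EA 87 87 F1 B9 B4 B2 CE 96 EA 97 9A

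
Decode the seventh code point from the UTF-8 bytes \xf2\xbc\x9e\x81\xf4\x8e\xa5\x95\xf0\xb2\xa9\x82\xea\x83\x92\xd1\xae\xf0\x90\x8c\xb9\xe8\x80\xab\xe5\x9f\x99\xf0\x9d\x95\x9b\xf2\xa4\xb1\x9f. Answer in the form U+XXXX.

U+802B

Offset 0: leading byte 0xF2 = 11110010 → 4-byte char #1 = F2 BC 9E 81.
Offset 4: leading byte 0xF4 = 11110100 → 4-byte char #2 = F4 8E A5 95.
Offset 8: leading byte 0xF0 = 11110000 → 4-byte char #3 = F0 B2 A9 82.
Offset 12: leading byte 0xEA = 11101010 → 3-byte char #4 = EA 83 92.
Offset 15: leading byte 0xD1 = 11010001 → 2-byte char #5 = D1 AE.
Offset 17: leading byte 0xF0 = 11110000 → 4-byte char #6 = F0 90 8C B9.
Offset 21: leading byte 0xE8 = 11101000 → 3-byte char #7 = E8 80 AB.
Leading byte 0xE8 = 11101000 matches 1110xxxx → 3-byte sequence.
Byte 1: 0xE8 = 11101000, payload 1000 (4 bits).
Byte 2: 0x80 = 10000000 (10xxxxxx ✓), payload 000000.
Byte 3: 0xAB = 10101011 (10xxxxxx ✓), payload 101011.
Concatenate: 1000000000101011 = 0x802B (16 bits → U+802B).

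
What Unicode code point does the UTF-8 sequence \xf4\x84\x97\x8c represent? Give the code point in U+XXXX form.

Leading byte 0xF4 = 11110100 matches 11110xxx → 4-byte sequence.
Byte 1: 0xF4 = 11110100, payload 100 (3 bits).
Byte 2: 0x84 = 10000100 (10xxxxxx ✓), payload 000100.
Byte 3: 0x97 = 10010111 (10xxxxxx ✓), payload 010111.
Byte 4: 0x8C = 10001100 (10xxxxxx ✓), payload 001100.
Concatenate: 100000100010111001100 = 0x1045CC (21 bits → U+1045CC).

U+1045CC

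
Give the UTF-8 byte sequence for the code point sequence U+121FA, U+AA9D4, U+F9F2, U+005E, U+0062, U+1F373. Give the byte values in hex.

U+121FA: 4-byte form → F0 92 87 BA.
U+AA9D4: 4-byte form → F2 AA A7 94.
U+F9F2: 3-byte form → EF A7 B2.
U+005E: 1-byte form → 5E.
U+0062: 1-byte form → 62.
U+1F373: 4-byte form → F0 9F 8D B3.
Concatenated (17 bytes): F0 92 87 BA F2 AA A7 94 EF A7 B2 5E 62 F0 9F 8D B3.

F0 92 87 BA F2 AA A7 94 EF A7 B2 5E 62 F0 9F 8D B3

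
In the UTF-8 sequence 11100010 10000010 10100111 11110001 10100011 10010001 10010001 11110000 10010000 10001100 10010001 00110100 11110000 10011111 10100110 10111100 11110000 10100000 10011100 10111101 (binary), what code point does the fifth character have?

Offset 0: leading byte 0xE2 = 11100010 → 3-byte char #1 = E2 82 A7.
Offset 3: leading byte 0xF1 = 11110001 → 4-byte char #2 = F1 A3 91 91.
Offset 7: leading byte 0xF0 = 11110000 → 4-byte char #3 = F0 90 8C 91.
Offset 11: leading byte 0x34 = 00110100 → 1-byte char #4 = 34.
Offset 12: leading byte 0xF0 = 11110000 → 4-byte char #5 = F0 9F A6 BC.
Leading byte 0xF0 = 11110000 matches 11110xxx → 4-byte sequence.
Byte 1: 0xF0 = 11110000, payload 000 (3 bits).
Byte 2: 0x9F = 10011111 (10xxxxxx ✓), payload 011111.
Byte 3: 0xA6 = 10100110 (10xxxxxx ✓), payload 100110.
Byte 4: 0xBC = 10111100 (10xxxxxx ✓), payload 111100.
Concatenate: 000011111100110111100 = 0x1F9BC (21 bits → U+1F9BC).

U+1F9BC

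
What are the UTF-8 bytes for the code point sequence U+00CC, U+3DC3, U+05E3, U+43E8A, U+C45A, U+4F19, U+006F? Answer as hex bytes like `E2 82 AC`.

U+00CC: 2-byte form → C3 8C.
U+3DC3: 3-byte form → E3 B7 83.
U+05E3: 2-byte form → D7 A3.
U+43E8A: 4-byte form → F1 83 BA 8A.
U+C45A: 3-byte form → EC 91 9A.
U+4F19: 3-byte form → E4 BC 99.
U+006F: 1-byte form → 6F.
Concatenated (18 bytes): C3 8C E3 B7 83 D7 A3 F1 83 BA 8A EC 91 9A E4 BC 99 6F.

C3 8C E3 B7 83 D7 A3 F1 83 BA 8A EC 91 9A E4 BC 99 6F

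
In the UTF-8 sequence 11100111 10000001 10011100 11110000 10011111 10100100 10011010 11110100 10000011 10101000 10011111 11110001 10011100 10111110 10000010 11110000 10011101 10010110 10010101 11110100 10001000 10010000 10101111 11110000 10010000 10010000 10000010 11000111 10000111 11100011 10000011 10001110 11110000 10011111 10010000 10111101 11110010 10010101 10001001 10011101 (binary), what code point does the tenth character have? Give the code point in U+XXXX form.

Offset 0: leading byte 0xE7 = 11100111 → 3-byte char #1 = E7 81 9C.
Offset 3: leading byte 0xF0 = 11110000 → 4-byte char #2 = F0 9F A4 9A.
Offset 7: leading byte 0xF4 = 11110100 → 4-byte char #3 = F4 83 A8 9F.
Offset 11: leading byte 0xF1 = 11110001 → 4-byte char #4 = F1 9C BE 82.
Offset 15: leading byte 0xF0 = 11110000 → 4-byte char #5 = F0 9D 96 95.
Offset 19: leading byte 0xF4 = 11110100 → 4-byte char #6 = F4 88 90 AF.
Offset 23: leading byte 0xF0 = 11110000 → 4-byte char #7 = F0 90 90 82.
Offset 27: leading byte 0xC7 = 11000111 → 2-byte char #8 = C7 87.
Offset 29: leading byte 0xE3 = 11100011 → 3-byte char #9 = E3 83 8E.
Offset 32: leading byte 0xF0 = 11110000 → 4-byte char #10 = F0 9F 90 BD.
Leading byte 0xF0 = 11110000 matches 11110xxx → 4-byte sequence.
Byte 1: 0xF0 = 11110000, payload 000 (3 bits).
Byte 2: 0x9F = 10011111 (10xxxxxx ✓), payload 011111.
Byte 3: 0x90 = 10010000 (10xxxxxx ✓), payload 010000.
Byte 4: 0xBD = 10111101 (10xxxxxx ✓), payload 111101.
Concatenate: 000011111010000111101 = 0x1F43D (21 bits → U+1F43D).

U+1F43D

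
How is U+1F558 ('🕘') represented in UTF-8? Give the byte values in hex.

F0 9F 95 98

U+1F558 = 0x1F558 = 128344 decimal. In range U+10000–U+10FFFF → 4-byte form: 11110xxx 10xxxxxx 10xxxxxx 10xxxxxx.
Binary (21 bits): 000011111010101011000.
Split 3+6+6+6: 000 | 011111 | 010101 | 011000.
Byte 1: 11110000 = 0xF0.
Byte 2: 10011111 = 0x9F.
Byte 3: 10010101 = 0x95.
Byte 4: 10011000 = 0x98.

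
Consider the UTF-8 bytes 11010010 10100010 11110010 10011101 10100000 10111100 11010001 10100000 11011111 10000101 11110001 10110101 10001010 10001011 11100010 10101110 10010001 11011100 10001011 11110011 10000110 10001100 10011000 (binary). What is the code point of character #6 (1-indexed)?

Offset 0: leading byte 0xD2 = 11010010 → 2-byte char #1 = D2 A2.
Offset 2: leading byte 0xF2 = 11110010 → 4-byte char #2 = F2 9D A0 BC.
Offset 6: leading byte 0xD1 = 11010001 → 2-byte char #3 = D1 A0.
Offset 8: leading byte 0xDF = 11011111 → 2-byte char #4 = DF 85.
Offset 10: leading byte 0xF1 = 11110001 → 4-byte char #5 = F1 B5 8A 8B.
Offset 14: leading byte 0xE2 = 11100010 → 3-byte char #6 = E2 AE 91.
Leading byte 0xE2 = 11100010 matches 1110xxxx → 3-byte sequence.
Byte 1: 0xE2 = 11100010, payload 0010 (4 bits).
Byte 2: 0xAE = 10101110 (10xxxxxx ✓), payload 101110.
Byte 3: 0x91 = 10010001 (10xxxxxx ✓), payload 010001.
Concatenate: 0010101110010001 = 0x2B91 (16 bits → U+2B91).

U+2B91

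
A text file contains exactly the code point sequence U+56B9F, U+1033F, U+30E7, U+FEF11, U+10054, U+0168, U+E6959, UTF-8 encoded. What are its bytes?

U+56B9F: 4-byte form → F1 96 AE 9F.
U+1033F: 4-byte form → F0 90 8C BF.
U+30E7: 3-byte form → E3 83 A7.
U+FEF11: 4-byte form → F3 BE BC 91.
U+10054: 4-byte form → F0 90 81 94.
U+0168: 2-byte form → C5 A8.
U+E6959: 4-byte form → F3 A6 A5 99.
Concatenated (25 bytes): F1 96 AE 9F F0 90 8C BF E3 83 A7 F3 BE BC 91 F0 90 81 94 C5 A8 F3 A6 A5 99.

F1 96 AE 9F F0 90 8C BF E3 83 A7 F3 BE BC 91 F0 90 81 94 C5 A8 F3 A6 A5 99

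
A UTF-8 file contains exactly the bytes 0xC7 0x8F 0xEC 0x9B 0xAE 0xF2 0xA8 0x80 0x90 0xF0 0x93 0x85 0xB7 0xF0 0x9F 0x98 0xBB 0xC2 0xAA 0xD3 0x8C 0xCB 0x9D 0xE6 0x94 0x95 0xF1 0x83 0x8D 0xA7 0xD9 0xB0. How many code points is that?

11

Byte at offset 0: 0xC7 = 11000111 → 2-byte char (#1). Advance 2.
Byte at offset 2: 0xEC = 11101100 → 3-byte char (#2). Advance 3.
Byte at offset 5: 0xF2 = 11110010 → 4-byte char (#3). Advance 4.
Byte at offset 9: 0xF0 = 11110000 → 4-byte char (#4). Advance 4.
Byte at offset 13: 0xF0 = 11110000 → 4-byte char (#5). Advance 4.
Byte at offset 17: 0xC2 = 11000010 → 2-byte char (#6). Advance 2.
Byte at offset 19: 0xD3 = 11010011 → 2-byte char (#7). Advance 2.
Byte at offset 21: 0xCB = 11001011 → 2-byte char (#8). Advance 2.
Byte at offset 23: 0xE6 = 11100110 → 3-byte char (#9). Advance 3.
Byte at offset 26: 0xF1 = 11110001 → 4-byte char (#10). Advance 4.
Byte at offset 30: 0xD9 = 11011001 → 2-byte char (#11). Advance 2.
Reached end at offset 32 after 11 code points.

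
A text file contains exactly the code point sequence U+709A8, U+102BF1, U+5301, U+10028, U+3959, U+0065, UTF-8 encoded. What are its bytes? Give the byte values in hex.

U+709A8: 4-byte form → F1 B0 A6 A8.
U+102BF1: 4-byte form → F4 82 AF B1.
U+5301: 3-byte form → E5 8C 81.
U+10028: 4-byte form → F0 90 80 A8.
U+3959: 3-byte form → E3 A5 99.
U+0065: 1-byte form → 65.
Concatenated (19 bytes): F1 B0 A6 A8 F4 82 AF B1 E5 8C 81 F0 90 80 A8 E3 A5 99 65.

F1 B0 A6 A8 F4 82 AF B1 E5 8C 81 F0 90 80 A8 E3 A5 99 65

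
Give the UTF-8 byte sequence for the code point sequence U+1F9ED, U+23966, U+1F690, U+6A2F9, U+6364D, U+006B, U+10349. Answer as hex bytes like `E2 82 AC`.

F0 9F A7 AD F0 A3 A5 A6 F0 9F 9A 90 F1 AA 8B B9 F1 A3 99 8D 6B F0 90 8D 89

U+1F9ED: 4-byte form → F0 9F A7 AD.
U+23966: 4-byte form → F0 A3 A5 A6.
U+1F690: 4-byte form → F0 9F 9A 90.
U+6A2F9: 4-byte form → F1 AA 8B B9.
U+6364D: 4-byte form → F1 A3 99 8D.
U+006B: 1-byte form → 6B.
U+10349: 4-byte form → F0 90 8D 89.
Concatenated (25 bytes): F0 9F A7 AD F0 A3 A5 A6 F0 9F 9A 90 F1 AA 8B B9 F1 A3 99 8D 6B F0 90 8D 89.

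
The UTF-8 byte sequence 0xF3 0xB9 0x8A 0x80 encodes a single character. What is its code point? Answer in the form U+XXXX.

U+F9280

Leading byte 0xF3 = 11110011 matches 11110xxx → 4-byte sequence.
Byte 1: 0xF3 = 11110011, payload 011 (3 bits).
Byte 2: 0xB9 = 10111001 (10xxxxxx ✓), payload 111001.
Byte 3: 0x8A = 10001010 (10xxxxxx ✓), payload 001010.
Byte 4: 0x80 = 10000000 (10xxxxxx ✓), payload 000000.
Concatenate: 011111001001010000000 = 0xF9280 (21 bits → U+F9280).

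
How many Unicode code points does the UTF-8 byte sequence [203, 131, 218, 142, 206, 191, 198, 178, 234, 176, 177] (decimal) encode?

Byte at offset 0: 0xCB = 11001011 → 2-byte char (#1). Advance 2.
Byte at offset 2: 0xDA = 11011010 → 2-byte char (#2). Advance 2.
Byte at offset 4: 0xCE = 11001110 → 2-byte char (#3). Advance 2.
Byte at offset 6: 0xC6 = 11000110 → 2-byte char (#4). Advance 2.
Byte at offset 8: 0xEA = 11101010 → 3-byte char (#5). Advance 3.
Reached end at offset 11 after 5 code points.

5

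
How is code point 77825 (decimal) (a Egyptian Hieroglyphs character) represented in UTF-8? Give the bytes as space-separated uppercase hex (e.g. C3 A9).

U+13001 = 0x13001 = 77825 decimal. In range U+10000–U+10FFFF → 4-byte form: 11110xxx 10xxxxxx 10xxxxxx 10xxxxxx.
Binary (21 bits): 000010011000000000001.
Split 3+6+6+6: 000 | 010011 | 000000 | 000001.
Byte 1: 11110000 = 0xF0.
Byte 2: 10010011 = 0x93.
Byte 3: 10000000 = 0x80.
Byte 4: 10000001 = 0x81.

F0 93 80 81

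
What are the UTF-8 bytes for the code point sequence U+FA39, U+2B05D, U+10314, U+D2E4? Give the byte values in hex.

EF A8 B9 F0 AB 81 9D F0 90 8C 94 ED 8B A4

U+FA39: 3-byte form → EF A8 B9.
U+2B05D: 4-byte form → F0 AB 81 9D.
U+10314: 4-byte form → F0 90 8C 94.
U+D2E4: 3-byte form → ED 8B A4.
Concatenated (14 bytes): EF A8 B9 F0 AB 81 9D F0 90 8C 94 ED 8B A4.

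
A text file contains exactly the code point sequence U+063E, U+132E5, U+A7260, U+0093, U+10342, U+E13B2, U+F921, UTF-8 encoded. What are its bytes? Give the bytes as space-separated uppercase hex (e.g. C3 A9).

U+063E: 2-byte form → D8 BE.
U+132E5: 4-byte form → F0 93 8B A5.
U+A7260: 4-byte form → F2 A7 89 A0.
U+0093: 2-byte form → C2 93.
U+10342: 4-byte form → F0 90 8D 82.
U+E13B2: 4-byte form → F3 A1 8E B2.
U+F921: 3-byte form → EF A4 A1.
Concatenated (23 bytes): D8 BE F0 93 8B A5 F2 A7 89 A0 C2 93 F0 90 8D 82 F3 A1 8E B2 EF A4 A1.

D8 BE F0 93 8B A5 F2 A7 89 A0 C2 93 F0 90 8D 82 F3 A1 8E B2 EF A4 A1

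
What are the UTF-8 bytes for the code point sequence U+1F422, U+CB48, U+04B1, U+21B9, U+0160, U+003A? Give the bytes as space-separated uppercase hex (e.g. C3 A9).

F0 9F 90 A2 EC AD 88 D2 B1 E2 86 B9 C5 A0 3A

U+1F422: 4-byte form → F0 9F 90 A2.
U+CB48: 3-byte form → EC AD 88.
U+04B1: 2-byte form → D2 B1.
U+21B9: 3-byte form → E2 86 B9.
U+0160: 2-byte form → C5 A0.
U+003A: 1-byte form → 3A.
Concatenated (15 bytes): F0 9F 90 A2 EC AD 88 D2 B1 E2 86 B9 C5 A0 3A.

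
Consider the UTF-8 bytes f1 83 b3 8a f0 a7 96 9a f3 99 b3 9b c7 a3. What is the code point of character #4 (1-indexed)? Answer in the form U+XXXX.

Offset 0: leading byte 0xF1 = 11110001 → 4-byte char #1 = F1 83 B3 8A.
Offset 4: leading byte 0xF0 = 11110000 → 4-byte char #2 = F0 A7 96 9A.
Offset 8: leading byte 0xF3 = 11110011 → 4-byte char #3 = F3 99 B3 9B.
Offset 12: leading byte 0xC7 = 11000111 → 2-byte char #4 = C7 A3.
Leading byte 0xC7 = 11000111 matches 110xxxxx → 2-byte sequence.
Byte 1: 0xC7 = 11000111, payload 00111 (5 bits).
Byte 2: 0xA3 = 10100011 (10xxxxxx ✓), payload 100011.
Concatenate: 00111100011 = 0x1E3 (11 bits → U+01E3).

U+01E3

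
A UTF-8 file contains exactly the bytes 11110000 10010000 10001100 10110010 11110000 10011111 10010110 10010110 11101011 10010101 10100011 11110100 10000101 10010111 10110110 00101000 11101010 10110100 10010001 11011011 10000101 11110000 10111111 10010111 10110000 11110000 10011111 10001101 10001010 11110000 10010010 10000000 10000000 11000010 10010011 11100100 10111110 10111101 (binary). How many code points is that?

12

Byte at offset 0: 0xF0 = 11110000 → 4-byte char (#1). Advance 4.
Byte at offset 4: 0xF0 = 11110000 → 4-byte char (#2). Advance 4.
Byte at offset 8: 0xEB = 11101011 → 3-byte char (#3). Advance 3.
Byte at offset 11: 0xF4 = 11110100 → 4-byte char (#4). Advance 4.
Byte at offset 15: 0x28 = 00101000 → 1-byte char (#5). Advance 1.
Byte at offset 16: 0xEA = 11101010 → 3-byte char (#6). Advance 3.
Byte at offset 19: 0xDB = 11011011 → 2-byte char (#7). Advance 2.
Byte at offset 21: 0xF0 = 11110000 → 4-byte char (#8). Advance 4.
Byte at offset 25: 0xF0 = 11110000 → 4-byte char (#9). Advance 4.
Byte at offset 29: 0xF0 = 11110000 → 4-byte char (#10). Advance 4.
Byte at offset 33: 0xC2 = 11000010 → 2-byte char (#11). Advance 2.
Byte at offset 35: 0xE4 = 11100100 → 3-byte char (#12). Advance 3.
Reached end at offset 38 after 12 code points.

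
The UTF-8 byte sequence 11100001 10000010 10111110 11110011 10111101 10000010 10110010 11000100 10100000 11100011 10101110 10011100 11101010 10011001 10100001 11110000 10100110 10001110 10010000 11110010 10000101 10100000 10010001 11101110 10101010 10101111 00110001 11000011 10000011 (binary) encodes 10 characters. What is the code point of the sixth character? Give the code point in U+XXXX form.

U+26390

Offset 0: leading byte 0xE1 = 11100001 → 3-byte char #1 = E1 82 BE.
Offset 3: leading byte 0xF3 = 11110011 → 4-byte char #2 = F3 BD 82 B2.
Offset 7: leading byte 0xC4 = 11000100 → 2-byte char #3 = C4 A0.
Offset 9: leading byte 0xE3 = 11100011 → 3-byte char #4 = E3 AE 9C.
Offset 12: leading byte 0xEA = 11101010 → 3-byte char #5 = EA 99 A1.
Offset 15: leading byte 0xF0 = 11110000 → 4-byte char #6 = F0 A6 8E 90.
Leading byte 0xF0 = 11110000 matches 11110xxx → 4-byte sequence.
Byte 1: 0xF0 = 11110000, payload 000 (3 bits).
Byte 2: 0xA6 = 10100110 (10xxxxxx ✓), payload 100110.
Byte 3: 0x8E = 10001110 (10xxxxxx ✓), payload 001110.
Byte 4: 0x90 = 10010000 (10xxxxxx ✓), payload 010000.
Concatenate: 000100110001110010000 = 0x26390 (21 bits → U+26390).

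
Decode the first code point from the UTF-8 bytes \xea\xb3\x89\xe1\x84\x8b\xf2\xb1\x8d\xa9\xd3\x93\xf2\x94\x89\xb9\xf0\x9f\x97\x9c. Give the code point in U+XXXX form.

U+ACC9

Offset 0: leading byte 0xEA = 11101010 → 3-byte char #1 = EA B3 89.
Leading byte 0xEA = 11101010 matches 1110xxxx → 3-byte sequence.
Byte 1: 0xEA = 11101010, payload 1010 (4 bits).
Byte 2: 0xB3 = 10110011 (10xxxxxx ✓), payload 110011.
Byte 3: 0x89 = 10001001 (10xxxxxx ✓), payload 001001.
Concatenate: 1010110011001001 = 0xACC9 (16 bits → U+ACC9).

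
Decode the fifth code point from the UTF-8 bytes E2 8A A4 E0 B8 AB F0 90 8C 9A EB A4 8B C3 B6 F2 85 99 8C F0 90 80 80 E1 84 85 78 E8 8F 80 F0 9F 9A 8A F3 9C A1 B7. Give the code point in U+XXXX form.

U+00F6

Offset 0: leading byte 0xE2 = 11100010 → 3-byte char #1 = E2 8A A4.
Offset 3: leading byte 0xE0 = 11100000 → 3-byte char #2 = E0 B8 AB.
Offset 6: leading byte 0xF0 = 11110000 → 4-byte char #3 = F0 90 8C 9A.
Offset 10: leading byte 0xEB = 11101011 → 3-byte char #4 = EB A4 8B.
Offset 13: leading byte 0xC3 = 11000011 → 2-byte char #5 = C3 B6.
Leading byte 0xC3 = 11000011 matches 110xxxxx → 2-byte sequence.
Byte 1: 0xC3 = 11000011, payload 00011 (5 bits).
Byte 2: 0xB6 = 10110110 (10xxxxxx ✓), payload 110110.
Concatenate: 00011110110 = 0xF6 (11 bits → U+00F6).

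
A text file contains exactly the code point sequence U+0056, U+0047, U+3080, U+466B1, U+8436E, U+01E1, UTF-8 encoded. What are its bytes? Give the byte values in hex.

U+0056: 1-byte form → 56.
U+0047: 1-byte form → 47.
U+3080: 3-byte form → E3 82 80.
U+466B1: 4-byte form → F1 86 9A B1.
U+8436E: 4-byte form → F2 84 8D AE.
U+01E1: 2-byte form → C7 A1.
Concatenated (15 bytes): 56 47 E3 82 80 F1 86 9A B1 F2 84 8D AE C7 A1.

56 47 E3 82 80 F1 86 9A B1 F2 84 8D AE C7 A1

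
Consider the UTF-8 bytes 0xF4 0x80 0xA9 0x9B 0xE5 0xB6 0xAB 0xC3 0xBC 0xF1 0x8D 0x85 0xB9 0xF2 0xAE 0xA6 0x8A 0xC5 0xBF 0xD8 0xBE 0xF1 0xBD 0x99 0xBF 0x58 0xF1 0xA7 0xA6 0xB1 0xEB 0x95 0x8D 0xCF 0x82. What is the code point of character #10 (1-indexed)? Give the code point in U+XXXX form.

Offset 0: leading byte 0xF4 = 11110100 → 4-byte char #1 = F4 80 A9 9B.
Offset 4: leading byte 0xE5 = 11100101 → 3-byte char #2 = E5 B6 AB.
Offset 7: leading byte 0xC3 = 11000011 → 2-byte char #3 = C3 BC.
Offset 9: leading byte 0xF1 = 11110001 → 4-byte char #4 = F1 8D 85 B9.
Offset 13: leading byte 0xF2 = 11110010 → 4-byte char #5 = F2 AE A6 8A.
Offset 17: leading byte 0xC5 = 11000101 → 2-byte char #6 = C5 BF.
Offset 19: leading byte 0xD8 = 11011000 → 2-byte char #7 = D8 BE.
Offset 21: leading byte 0xF1 = 11110001 → 4-byte char #8 = F1 BD 99 BF.
Offset 25: leading byte 0x58 = 01011000 → 1-byte char #9 = 58.
Offset 26: leading byte 0xF1 = 11110001 → 4-byte char #10 = F1 A7 A6 B1.
Leading byte 0xF1 = 11110001 matches 11110xxx → 4-byte sequence.
Byte 1: 0xF1 = 11110001, payload 001 (3 bits).
Byte 2: 0xA7 = 10100111 (10xxxxxx ✓), payload 100111.
Byte 3: 0xA6 = 10100110 (10xxxxxx ✓), payload 100110.
Byte 4: 0xB1 = 10110001 (10xxxxxx ✓), payload 110001.
Concatenate: 001100111100110110001 = 0x679B1 (21 bits → U+679B1).

U+679B1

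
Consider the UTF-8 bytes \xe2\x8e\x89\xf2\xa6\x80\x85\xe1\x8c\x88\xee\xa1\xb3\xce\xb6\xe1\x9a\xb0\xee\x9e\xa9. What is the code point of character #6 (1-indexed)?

Offset 0: leading byte 0xE2 = 11100010 → 3-byte char #1 = E2 8E 89.
Offset 3: leading byte 0xF2 = 11110010 → 4-byte char #2 = F2 A6 80 85.
Offset 7: leading byte 0xE1 = 11100001 → 3-byte char #3 = E1 8C 88.
Offset 10: leading byte 0xEE = 11101110 → 3-byte char #4 = EE A1 B3.
Offset 13: leading byte 0xCE = 11001110 → 2-byte char #5 = CE B6.
Offset 15: leading byte 0xE1 = 11100001 → 3-byte char #6 = E1 9A B0.
Leading byte 0xE1 = 11100001 matches 1110xxxx → 3-byte sequence.
Byte 1: 0xE1 = 11100001, payload 0001 (4 bits).
Byte 2: 0x9A = 10011010 (10xxxxxx ✓), payload 011010.
Byte 3: 0xB0 = 10110000 (10xxxxxx ✓), payload 110000.
Concatenate: 0001011010110000 = 0x16B0 (16 bits → U+16B0).

U+16B0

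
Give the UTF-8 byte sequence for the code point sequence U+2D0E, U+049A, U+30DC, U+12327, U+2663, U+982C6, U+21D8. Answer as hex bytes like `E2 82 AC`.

E2 B4 8E D2 9A E3 83 9C F0 92 8C A7 E2 99 A3 F2 98 8B 86 E2 87 98

U+2D0E: 3-byte form → E2 B4 8E.
U+049A: 2-byte form → D2 9A.
U+30DC: 3-byte form → E3 83 9C.
U+12327: 4-byte form → F0 92 8C A7.
U+2663: 3-byte form → E2 99 A3.
U+982C6: 4-byte form → F2 98 8B 86.
U+21D8: 3-byte form → E2 87 98.
Concatenated (22 bytes): E2 B4 8E D2 9A E3 83 9C F0 92 8C A7 E2 99 A3 F2 98 8B 86 E2 87 98.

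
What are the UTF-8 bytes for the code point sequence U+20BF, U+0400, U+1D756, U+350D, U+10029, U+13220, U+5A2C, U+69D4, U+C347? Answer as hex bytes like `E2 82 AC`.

U+20BF: 3-byte form → E2 82 BF.
U+0400: 2-byte form → D0 80.
U+1D756: 4-byte form → F0 9D 9D 96.
U+350D: 3-byte form → E3 94 8D.
U+10029: 4-byte form → F0 90 80 A9.
U+13220: 4-byte form → F0 93 88 A0.
U+5A2C: 3-byte form → E5 A8 AC.
U+69D4: 3-byte form → E6 A7 94.
U+C347: 3-byte form → EC 8D 87.
Concatenated (29 bytes): E2 82 BF D0 80 F0 9D 9D 96 E3 94 8D F0 90 80 A9 F0 93 88 A0 E5 A8 AC E6 A7 94 EC 8D 87.

E2 82 BF D0 80 F0 9D 9D 96 E3 94 8D F0 90 80 A9 F0 93 88 A0 E5 A8 AC E6 A7 94 EC 8D 87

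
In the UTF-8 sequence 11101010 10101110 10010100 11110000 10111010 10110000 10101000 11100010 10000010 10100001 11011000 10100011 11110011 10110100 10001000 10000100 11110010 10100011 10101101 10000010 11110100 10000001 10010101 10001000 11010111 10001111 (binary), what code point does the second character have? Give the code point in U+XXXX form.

Offset 0: leading byte 0xEA = 11101010 → 3-byte char #1 = EA AE 94.
Offset 3: leading byte 0xF0 = 11110000 → 4-byte char #2 = F0 BA B0 A8.
Leading byte 0xF0 = 11110000 matches 11110xxx → 4-byte sequence.
Byte 1: 0xF0 = 11110000, payload 000 (3 bits).
Byte 2: 0xBA = 10111010 (10xxxxxx ✓), payload 111010.
Byte 3: 0xB0 = 10110000 (10xxxxxx ✓), payload 110000.
Byte 4: 0xA8 = 10101000 (10xxxxxx ✓), payload 101000.
Concatenate: 000111010110000101000 = 0x3AC28 (21 bits → U+3AC28).

U+3AC28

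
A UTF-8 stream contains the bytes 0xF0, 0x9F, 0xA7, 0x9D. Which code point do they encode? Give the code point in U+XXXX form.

U+1F9DD

Leading byte 0xF0 = 11110000 matches 11110xxx → 4-byte sequence.
Byte 1: 0xF0 = 11110000, payload 000 (3 bits).
Byte 2: 0x9F = 10011111 (10xxxxxx ✓), payload 011111.
Byte 3: 0xA7 = 10100111 (10xxxxxx ✓), payload 100111.
Byte 4: 0x9D = 10011101 (10xxxxxx ✓), payload 011101.
Concatenate: 000011111100111011101 = 0x1F9DD (21 bits → U+1F9DD).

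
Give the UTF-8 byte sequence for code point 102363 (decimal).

U+18FDB = 0x18FDB = 102363 decimal. In range U+10000–U+10FFFF → 4-byte form: 11110xxx 10xxxxxx 10xxxxxx 10xxxxxx.
Binary (21 bits): 000011000111111011011.
Split 3+6+6+6: 000 | 011000 | 111111 | 011011.
Byte 1: 11110000 = 0xF0.
Byte 2: 10011000 = 0x98.
Byte 3: 10111111 = 0xBF.
Byte 4: 10011011 = 0x9B.

F0 98 BF 9B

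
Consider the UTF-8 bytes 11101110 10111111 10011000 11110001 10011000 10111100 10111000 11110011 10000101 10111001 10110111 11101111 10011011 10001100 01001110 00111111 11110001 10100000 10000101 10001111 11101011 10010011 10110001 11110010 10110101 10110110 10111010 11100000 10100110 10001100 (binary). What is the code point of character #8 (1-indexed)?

Offset 0: leading byte 0xEE = 11101110 → 3-byte char #1 = EE BF 98.
Offset 3: leading byte 0xF1 = 11110001 → 4-byte char #2 = F1 98 BC B8.
Offset 7: leading byte 0xF3 = 11110011 → 4-byte char #3 = F3 85 B9 B7.
Offset 11: leading byte 0xEF = 11101111 → 3-byte char #4 = EF 9B 8C.
Offset 14: leading byte 0x4E = 01001110 → 1-byte char #5 = 4E.
Offset 15: leading byte 0x3F = 00111111 → 1-byte char #6 = 3F.
Offset 16: leading byte 0xF1 = 11110001 → 4-byte char #7 = F1 A0 85 8F.
Offset 20: leading byte 0xEB = 11101011 → 3-byte char #8 = EB 93 B1.
Leading byte 0xEB = 11101011 matches 1110xxxx → 3-byte sequence.
Byte 1: 0xEB = 11101011, payload 1011 (4 bits).
Byte 2: 0x93 = 10010011 (10xxxxxx ✓), payload 010011.
Byte 3: 0xB1 = 10110001 (10xxxxxx ✓), payload 110001.
Concatenate: 1011010011110001 = 0xB4F1 (16 bits → U+B4F1).

U+B4F1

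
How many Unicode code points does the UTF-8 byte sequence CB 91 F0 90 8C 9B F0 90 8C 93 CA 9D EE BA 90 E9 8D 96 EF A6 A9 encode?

7

Byte at offset 0: 0xCB = 11001011 → 2-byte char (#1). Advance 2.
Byte at offset 2: 0xF0 = 11110000 → 4-byte char (#2). Advance 4.
Byte at offset 6: 0xF0 = 11110000 → 4-byte char (#3). Advance 4.
Byte at offset 10: 0xCA = 11001010 → 2-byte char (#4). Advance 2.
Byte at offset 12: 0xEE = 11101110 → 3-byte char (#5). Advance 3.
Byte at offset 15: 0xE9 = 11101001 → 3-byte char (#6). Advance 3.
Byte at offset 18: 0xEF = 11101111 → 3-byte char (#7). Advance 3.
Reached end at offset 21 after 7 code points.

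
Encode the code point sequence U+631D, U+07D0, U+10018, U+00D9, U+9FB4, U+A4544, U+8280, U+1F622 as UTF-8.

U+631D: 3-byte form → E6 8C 9D.
U+07D0: 2-byte form → DF 90.
U+10018: 4-byte form → F0 90 80 98.
U+00D9: 2-byte form → C3 99.
U+9FB4: 3-byte form → E9 BE B4.
U+A4544: 4-byte form → F2 A4 95 84.
U+8280: 3-byte form → E8 8A 80.
U+1F622: 4-byte form → F0 9F 98 A2.
Concatenated (25 bytes): E6 8C 9D DF 90 F0 90 80 98 C3 99 E9 BE B4 F2 A4 95 84 E8 8A 80 F0 9F 98 A2.

E6 8C 9D DF 90 F0 90 80 98 C3 99 E9 BE B4 F2 A4 95 84 E8 8A 80 F0 9F 98 A2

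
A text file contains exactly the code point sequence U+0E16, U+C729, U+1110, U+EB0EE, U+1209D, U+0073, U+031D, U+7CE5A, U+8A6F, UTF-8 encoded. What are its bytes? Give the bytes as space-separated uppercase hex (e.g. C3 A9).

E0 B8 96 EC 9C A9 E1 84 90 F3 AB 83 AE F0 92 82 9D 73 CC 9D F1 BC B9 9A E8 A9 AF

U+0E16: 3-byte form → E0 B8 96.
U+C729: 3-byte form → EC 9C A9.
U+1110: 3-byte form → E1 84 90.
U+EB0EE: 4-byte form → F3 AB 83 AE.
U+1209D: 4-byte form → F0 92 82 9D.
U+0073: 1-byte form → 73.
U+031D: 2-byte form → CC 9D.
U+7CE5A: 4-byte form → F1 BC B9 9A.
U+8A6F: 3-byte form → E8 A9 AF.
Concatenated (27 bytes): E0 B8 96 EC 9C A9 E1 84 90 F3 AB 83 AE F0 92 82 9D 73 CC 9D F1 BC B9 9A E8 A9 AF.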